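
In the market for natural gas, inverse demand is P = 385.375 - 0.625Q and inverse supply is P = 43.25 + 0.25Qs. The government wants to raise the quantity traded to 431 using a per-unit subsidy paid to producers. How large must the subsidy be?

Required subsidy s = 35 per unit

At Q = 431, from the demand curve buyers pay Pb = 385.375 − 0.625·431 = 116; from the supply curve sellers need Ps = 43.25 + 0.25·431 = 151.
The subsidy must fill the gap: s = Ps − Pb = 151 − 116 = 35.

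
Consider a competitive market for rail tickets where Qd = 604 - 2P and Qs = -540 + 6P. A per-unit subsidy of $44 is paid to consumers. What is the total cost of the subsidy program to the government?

Pre-subsidy: 604 - 2P = -540 + 6P gives P* = 143, Q* = 318.
With the rebate, buyers effectively pay Pb = Ps − 44, where Ps is the price sellers receive.
Demand in terms of Ps becomes Qd = 604 − 2(Ps − 44) = 692 - 2Ps. Setting this equal to supply: 692 - 2Ps = -540 + 6Ps, so Ps = 154.
Buyers pay Pb = 154 − 44 = 110; Q' = -540 + 6·154 = 384.
Government outlay = subsidy × quantity = 44 × 384 = 16896.

Government cost = $16896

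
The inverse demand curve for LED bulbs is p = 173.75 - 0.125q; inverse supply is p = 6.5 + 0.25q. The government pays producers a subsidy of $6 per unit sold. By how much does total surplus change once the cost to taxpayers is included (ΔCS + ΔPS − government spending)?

Net change in total surplus = -$48

Pre-subsidy: 173.75 - 0.125q = 6.5 + 0.25q gives q* = 446 and p* = 118.
With the subsidy, sellers receive ps = pb + 6 for each unit, where pb is the price buyers pay.
On the curves, pb = 173.75 - 0.125q and ps = 6.5 + 0.25q; the wedge ps − pb = 6 gives 6.5 + 0.25q − (173.75 - 0.125q) = 6, so q' = 462.
Then pb = 173.75 − 0.125·462 = 116 and ps = 6.5 + 0.25·462 = 122.
ΔCS = ½(446 + 462)(118 − 116) = 908; ΔPS = ½(446 + 462)(122 − 118) = 1816.
Government spending = 6 × 462 = 2772.
Net change = 908 + 1816 − 2772 = -48. The loss equals the DWL triangle ½·6·16.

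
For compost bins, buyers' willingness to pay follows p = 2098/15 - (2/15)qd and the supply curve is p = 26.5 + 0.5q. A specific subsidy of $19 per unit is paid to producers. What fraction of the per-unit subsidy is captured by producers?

Producer share = 15/19

Pre-subsidy: 2098/15 - (2/15)q = 26.5 + 0.5q gives q* = 179 and p* = 116.
With the subsidy, sellers receive ps = pb + 19 for each unit, where pb is the price buyers pay.
On the curves, pb = 2098/15 - (2/15)q and ps = 26.5 + 0.5q; the wedge ps − pb = 19 gives 26.5 + 0.5q − (2098/15 - (2/15)q) = 19, so q' = 209.
Then pb = 2098/15 − (2/15)·209 = 112 and ps = 26.5 + 0.5·209 = 131.
Buyers' price falls by p* − pb = 116 − 112 = 4; sellers' price rises by ps − p* = 131 − 116 = 15.
So producers capture 15/19 = 15/19 of each unit of subsidy.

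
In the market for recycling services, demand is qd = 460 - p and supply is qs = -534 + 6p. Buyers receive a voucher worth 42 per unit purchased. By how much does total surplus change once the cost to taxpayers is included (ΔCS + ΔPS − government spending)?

Net change in total surplus = -756

Pre-subsidy: 460 - p = -534 + 6p gives p* = 142, q* = 318.
With the rebate, buyers effectively pay pb = ps − 42, where ps is the price sellers receive.
Demand in terms of ps becomes qd = 460 − 1(ps − 42) = 502 - ps. Setting this equal to supply: 502 - ps = -534 + 6ps, so ps = 148.
Buyers pay pb = 148 − 42 = 106; q' = -534 + 6·148 = 354.
ΔCS = ½(318 + 354)(142 − 106) = 12096; ΔPS = ½(318 + 354)(148 − 142) = 2016.
Government spending = 42 × 354 = 14868.
Net change = 12096 + 2016 − 14868 = -756. The loss equals the DWL triangle ½·42·36.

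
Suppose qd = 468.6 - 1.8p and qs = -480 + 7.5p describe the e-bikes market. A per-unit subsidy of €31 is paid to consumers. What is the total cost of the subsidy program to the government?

Government cost = €10230

Pre-subsidy: 468.6 - 1.8p = -480 + 7.5p gives p* = 102, q* = 285.
With the rebate, buyers effectively pay pb = ps − 31, where ps is the price sellers receive.
Demand in terms of ps becomes qd = 468.6 − 1.8(ps − 31) = 524.4 - 1.8ps. Setting this equal to supply: 524.4 - 1.8ps = -480 + 7.5ps, so ps = 108.
Buyers pay pb = 108 − 31 = 77; q' = -480 + 7.5·108 = 330.
Government outlay = subsidy × quantity = 31 × 330 = 10230.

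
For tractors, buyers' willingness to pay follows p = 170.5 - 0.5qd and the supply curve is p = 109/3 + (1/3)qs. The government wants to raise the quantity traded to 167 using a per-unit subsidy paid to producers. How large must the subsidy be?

At q = 167, from the demand curve buyers pay pb = 170.5 − 0.5·167 = 87; from the supply curve sellers need ps = 109/3 + (1/3)·167 = 92.
The subsidy must fill the gap: s = ps − pb = 92 − 87 = 5.

Required subsidy s = 5 per unit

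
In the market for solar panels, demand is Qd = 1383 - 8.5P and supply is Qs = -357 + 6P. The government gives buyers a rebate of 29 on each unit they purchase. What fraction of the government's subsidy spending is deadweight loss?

DWL / government spending = 17/155

Pre-subsidy: 1383 - 8.5P = -357 + 6P gives P* = 120, Q* = 363.
With the rebate, buyers effectively pay Pb = Ps − 29, where Ps is the price sellers receive.
Demand in terms of Ps becomes Qd = 1383 − 8.5(Ps − 29) = 1629.5 - 8.5Ps. Setting this equal to supply: 1629.5 - 8.5Ps = -357 + 6Ps, so Ps = 137.
Buyers pay Pb = 137 − 29 = 108; Q' = -357 + 6·137 = 465.
ΔCS = ½(363 + 465)(120 − 108) = 4968; ΔPS = ½(363 + 465)(137 − 120) = 7038.
Government spending = 29 × 465 = 13485.
DWL = ½ × 29 × (465 − 363) = 1479; fraction = 1479 / 13485 = 17/155.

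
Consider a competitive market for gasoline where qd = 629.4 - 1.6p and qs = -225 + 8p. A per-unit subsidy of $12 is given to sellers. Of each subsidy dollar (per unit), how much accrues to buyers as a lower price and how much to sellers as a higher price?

Buyers gain $10 per unit; sellers gain $2 per unit

Pre-subsidy: 629.4 - 1.6p = -225 + 8p gives p* = 89, q* = 487.
With the subsidy, sellers receive ps = pb + 12 for each unit, where pb is the price buyers pay.
Supply in terms of pb becomes qs = -225 + 8(pb + 12) = -129 + 8pb. Setting this equal to demand: 629.4 - 1.6pb = -129 + 8pb, so pb = 79.
Sellers receive ps = 79 + 12 = 91; q' = 629.4 − 1.6·79 = 503.
Buyers' price falls by p* − pb = 89 − 79 = 10; sellers' price rises by ps − p* = 91 − 89 = 2.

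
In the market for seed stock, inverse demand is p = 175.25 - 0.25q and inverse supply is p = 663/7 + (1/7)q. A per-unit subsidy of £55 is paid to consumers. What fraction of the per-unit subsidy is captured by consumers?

Pre-subsidy: 175.25 - 0.25q = 663/7 + (1/7)q gives q* = 205 and p* = 124.
With the rebate, buyers effectively pay pb = ps − 55, where ps is the price sellers receive.
On the curves, pb = 175.25 - 0.25q and ps = 663/7 + (1/7)q; the wedge ps − pb = 55 gives 663/7 + (1/7)q − (175.25 - 0.25q) = 55, so q' = 345.
Then pb = 175.25 − 0.25·345 = 89 and ps = 663/7 + (1/7)·345 = 144.
Buyers' price falls by p* − pb = 124 − 89 = 35; sellers' price rises by ps − p* = 144 − 124 = 20.
So consumers capture 35/55 = 7/11 of each unit of subsidy.

Consumer share = 7/11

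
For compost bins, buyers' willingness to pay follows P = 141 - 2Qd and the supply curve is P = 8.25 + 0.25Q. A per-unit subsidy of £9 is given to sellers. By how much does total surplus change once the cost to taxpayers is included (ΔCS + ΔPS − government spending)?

Pre-subsidy: 141 - 2Q = 8.25 + 0.25Q gives Q* = 59 and P* = 23.
With the subsidy, sellers receive Ps = Pb + 9 for each unit, where Pb is the price buyers pay.
On the curves, Pb = 141 - 2Q and Ps = 8.25 + 0.25Q; the wedge Ps − Pb = 9 gives 8.25 + 0.25Q − (141 - 2Q) = 9, so Q' = 63.
Then Pb = 141 − 2·63 = 15 and Ps = 8.25 + 0.25·63 = 24.
ΔCS = ½(59 + 63)(23 − 15) = 488; ΔPS = ½(59 + 63)(24 − 23) = 61.
Government spending = 9 × 63 = 567.
Net change = 488 + 61 − 567 = -18. The loss equals the DWL triangle ½·9·4.

Net change in total surplus = -£18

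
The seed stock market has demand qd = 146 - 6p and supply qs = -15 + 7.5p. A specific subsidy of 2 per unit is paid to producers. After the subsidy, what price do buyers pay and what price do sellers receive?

Buyers pay 292/27; sellers receive 346/27

Pre-subsidy: 146 - 6p = -15 + 7.5p gives p* = 322/27, q* = 670/9.
With the subsidy, sellers receive ps = pb + 2 for each unit, where pb is the price buyers pay.
Supply in terms of pb becomes qs = -15 + 7.5(pb + 2) = 0 + 7.5pb. Setting this equal to demand: 146 - 6pb = 0 + 7.5pb, so pb = 292/27.
Sellers receive ps = 292/27 + 2 = 346/27; q' = 146 − 6·(292/27) = 730/9.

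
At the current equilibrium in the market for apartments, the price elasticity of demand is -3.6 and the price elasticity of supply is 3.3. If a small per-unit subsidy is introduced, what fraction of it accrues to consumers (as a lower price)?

Consumer share = 11/23

For a small subsidy around the equilibrium, the benefit split depends on the relative slopes, which at a point are proportional to the elasticities.
Buyer share = εs/(εs + |εd|) = 3.3/(3.3 + 3.6) = 11/23; seller share = |εd|/(εs + |εd|) = 12/23.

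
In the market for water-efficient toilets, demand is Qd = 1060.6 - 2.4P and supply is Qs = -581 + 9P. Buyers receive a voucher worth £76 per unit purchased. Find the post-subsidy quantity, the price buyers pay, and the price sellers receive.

Pre-subsidy: 1060.6 - 2.4P = -581 + 9P gives P* = 144, Q* = 715.
With the rebate, buyers effectively pay Pb = Ps − 76, where Ps is the price sellers receive.
Demand in terms of Ps becomes Qd = 1060.6 − 2.4(Ps − 76) = 1243 - 2.4Ps. Setting this equal to supply: 1243 - 2.4Ps = -581 + 9Ps, so Ps = 160.
Buyers pay Pb = 160 − 76 = 84; Q' = -581 + 9·160 = 859.

Q' = 859; buyers pay £84; sellers receive £160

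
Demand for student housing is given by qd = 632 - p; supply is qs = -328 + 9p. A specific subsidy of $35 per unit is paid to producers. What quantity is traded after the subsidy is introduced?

q' = 567.5

Pre-subsidy: 632 - p = -328 + 9p gives p* = 96, q* = 536.
With the subsidy, sellers receive ps = pb + 35 for each unit, where pb is the price buyers pay.
Supply in terms of pb becomes qs = -328 + 9(pb + 35) = -13 + 9pb. Setting this equal to demand: 632 - pb = -13 + 9pb, so pb = 64.5.
Sellers receive ps = 64.5 + 35 = 99.5; q' = 632 − 1·64.5 = 567.5.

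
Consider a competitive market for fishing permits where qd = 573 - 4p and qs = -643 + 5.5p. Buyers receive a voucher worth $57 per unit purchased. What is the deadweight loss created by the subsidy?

Deadweight loss = $3762

Pre-subsidy: 573 - 4p = -643 + 5.5p gives p* = 128, q* = 61.
With the rebate, buyers effectively pay pb = ps − 57, where ps is the price sellers receive.
Demand in terms of ps becomes qd = 573 − 4(ps − 57) = 801 - 4ps. Setting this equal to supply: 801 - 4ps = -643 + 5.5ps, so ps = 152.
Buyers pay pb = 152 − 57 = 95; q' = -643 + 5.5·152 = 193.
The subsidy expands output by 193 − 61 = 132 past the efficient level; on those units the gap between marginal cost and willingness to pay runs from 0 up to 57.
DWL = ½ × 57 × 132 = 3762.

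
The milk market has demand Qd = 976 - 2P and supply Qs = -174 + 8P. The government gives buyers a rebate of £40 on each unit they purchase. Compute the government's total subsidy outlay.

Pre-subsidy: 976 - 2P = -174 + 8P gives P* = 115, Q* = 746.
With the rebate, buyers effectively pay Pb = Ps − 40, where Ps is the price sellers receive.
Demand in terms of Ps becomes Qd = 976 − 2(Ps − 40) = 1056 - 2Ps. Setting this equal to supply: 1056 - 2Ps = -174 + 8Ps, so Ps = 123.
Buyers pay Pb = 123 − 40 = 83; Q' = -174 + 8·123 = 810.
Government outlay = subsidy × quantity = 40 × 810 = 32400.

Government cost = £32400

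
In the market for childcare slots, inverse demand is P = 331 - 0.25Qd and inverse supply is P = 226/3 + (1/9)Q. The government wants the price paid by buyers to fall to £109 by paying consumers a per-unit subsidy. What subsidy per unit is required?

Required subsidy s = £65 per unit

At a buyer price of 109, quantity demanded is 1324 − 4·109 = 888.
Sellers supply 888 only when they receive Ps = 226/3 + (1/9)·888 = 174.
s = Ps − Pb = 174 − 109 = 65.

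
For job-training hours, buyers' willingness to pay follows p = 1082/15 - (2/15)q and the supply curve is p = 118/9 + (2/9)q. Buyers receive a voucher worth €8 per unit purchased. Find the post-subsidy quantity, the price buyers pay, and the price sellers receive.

q' = 188.5; buyers pay €47; sellers receive €55

Pre-subsidy: 1082/15 - (2/15)q = 118/9 + (2/9)q gives q* = 166 and p* = 50.
With the rebate, buyers effectively pay pb = ps − 8, where ps is the price sellers receive.
On the curves, pb = 1082/15 - (2/15)q and ps = 118/9 + (2/9)q; the wedge ps − pb = 8 gives 118/9 + (2/9)q − (1082/15 - (2/15)q) = 8, so q' = 188.5.
Then pb = 1082/15 − (2/15)·188.5 = 47 and ps = 118/9 + (2/9)·188.5 = 55.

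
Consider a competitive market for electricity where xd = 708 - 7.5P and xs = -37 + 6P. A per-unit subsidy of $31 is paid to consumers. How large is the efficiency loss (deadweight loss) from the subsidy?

Deadweight loss = 4805/3

Pre-subsidy: 708 - 7.5P = -37 + 6P gives P* = 1490/27, x* = 2647/9.
With the rebate, buyers effectively pay Pb = Ps − 31, where Ps is the price sellers receive.
Demand in terms of Ps becomes xd = 708 − 7.5(Ps − 31) = 940.5 - 7.5Ps. Setting this equal to supply: 940.5 - 7.5Ps = -37 + 6Ps, so Ps = 1955/27.
Buyers pay Pb = 1955/27 − 31 = 1118/27; x' = -37 + 6·(1955/27) = 3577/9.
The subsidy expands output by 3577/9 − 2647/9 = 310/3 past the efficient level; on those units the gap between marginal cost and willingness to pay runs from 0 up to 31.
DWL = ½ × 31 × 310/3 = 4805/3.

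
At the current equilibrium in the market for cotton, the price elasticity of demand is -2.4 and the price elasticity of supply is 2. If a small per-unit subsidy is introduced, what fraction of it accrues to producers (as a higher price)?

Producer share = 6/11

For a small subsidy around the equilibrium, the benefit split depends on the relative slopes, which at a point are proportional to the elasticities.
Buyer share = εs/(εs + |εd|) = 2/(2 + 2.4) = 5/11; seller share = |εd|/(εs + |εd|) = 6/11.
So producers capture 6/11 of the subsidy.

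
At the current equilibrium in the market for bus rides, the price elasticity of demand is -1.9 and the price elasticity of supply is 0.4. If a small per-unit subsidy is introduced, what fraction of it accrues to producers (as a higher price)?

Producer share = 19/23

For a small subsidy around the equilibrium, the benefit split depends on the relative slopes, which at a point are proportional to the elasticities.
Buyer share = εs/(εs + |εd|) = 0.4/(0.4 + 1.9) = 4/23; seller share = |εd|/(εs + |εd|) = 19/23.
So producers capture 19/23 of the subsidy.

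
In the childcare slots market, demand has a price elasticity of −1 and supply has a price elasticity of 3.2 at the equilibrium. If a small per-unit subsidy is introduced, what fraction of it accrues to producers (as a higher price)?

Producer share = 5/21

For a small subsidy around the equilibrium, the benefit split depends on the relative slopes, which at a point are proportional to the elasticities.
Buyer share = εs/(εs + |εd|) = 3.2/(3.2 + 1) = 16/21; seller share = |εd|/(εs + |εd|) = 5/21.
So producers capture 5/21 of the subsidy.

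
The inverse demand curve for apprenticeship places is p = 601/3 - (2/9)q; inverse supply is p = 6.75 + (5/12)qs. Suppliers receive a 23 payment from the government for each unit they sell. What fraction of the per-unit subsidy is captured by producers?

Producer share = 15/23

Pre-subsidy: 601/3 - (2/9)q = 6.75 + (5/12)q gives q* = 303 and p* = 133.
With the subsidy, sellers receive ps = pb + 23 for each unit, where pb is the price buyers pay.
On the curves, pb = 601/3 - (2/9)q and ps = 6.75 + (5/12)q; the wedge ps − pb = 23 gives 6.75 + (5/12)q − (601/3 - (2/9)q) = 23, so q' = 339.
Then pb = 601/3 − (2/9)·339 = 125 and ps = 6.75 + (5/12)·339 = 148.
Buyers' price falls by p* − pb = 133 − 125 = 8; sellers' price rises by ps − p* = 148 − 133 = 15.
So producers capture 15/23 = 15/23 of each unit of subsidy.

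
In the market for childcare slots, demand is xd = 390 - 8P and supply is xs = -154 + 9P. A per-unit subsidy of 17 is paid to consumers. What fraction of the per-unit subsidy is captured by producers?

Pre-subsidy: 390 - 8P = -154 + 9P gives P* = 32, x* = 134.
With the rebate, buyers effectively pay Pb = Ps − 17, where Ps is the price sellers receive.
Demand in terms of Ps becomes xd = 390 − 8(Ps − 17) = 526 - 8Ps. Setting this equal to supply: 526 - 8Ps = -154 + 9Ps, so Ps = 40.
Buyers pay Pb = 40 − 17 = 23; x' = -154 + 9·40 = 206.
Buyers' price falls by P* − Pb = 32 − 23 = 9; sellers' price rises by Ps − P* = 40 − 32 = 8.
So producers capture 8/17 = 8/17 of each unit of subsidy.

Producer share = 8/17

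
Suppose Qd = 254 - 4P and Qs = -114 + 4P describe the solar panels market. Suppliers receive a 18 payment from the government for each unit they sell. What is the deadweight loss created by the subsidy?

Deadweight loss = 324

Pre-subsidy: 254 - 4P = -114 + 4P gives P* = 46, Q* = 70.
With the subsidy, sellers receive Ps = Pb + 18 for each unit, where Pb is the price buyers pay.
Supply in terms of Pb becomes Qs = -114 + 4(Pb + 18) = -42 + 4Pb. Setting this equal to demand: 254 - 4Pb = -42 + 4Pb, so Pb = 37.
Sellers receive Ps = 37 + 18 = 55; Q' = 254 − 4·37 = 106.
The subsidy expands output by 106 − 70 = 36 past the efficient level; on those units the gap between marginal cost and willingness to pay runs from 0 up to 18.
DWL = ½ × 18 × 36 = 324.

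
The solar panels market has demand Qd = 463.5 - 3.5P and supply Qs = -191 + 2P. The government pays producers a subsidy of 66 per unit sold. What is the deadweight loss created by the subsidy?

Pre-subsidy: 463.5 - 3.5P = -191 + 2P gives P* = 119, Q* = 47.
With the subsidy, sellers receive Ps = Pb + 66 for each unit, where Pb is the price buyers pay.
Supply in terms of Pb becomes Qs = -191 + 2(Pb + 66) = -59 + 2Pb. Setting this equal to demand: 463.5 - 3.5Pb = -59 + 2Pb, so Pb = 95.
Sellers receive Ps = 95 + 66 = 161; Q' = 463.5 − 3.5·95 = 131.
The subsidy expands output by 131 − 47 = 84 past the efficient level; on those units the gap between marginal cost and willingness to pay runs from 0 up to 66.
DWL = ½ × 66 × 84 = 2772.

Deadweight loss = 2772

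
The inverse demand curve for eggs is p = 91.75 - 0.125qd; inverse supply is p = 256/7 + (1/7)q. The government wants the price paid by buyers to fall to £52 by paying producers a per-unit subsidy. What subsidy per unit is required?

At a buyer price of 52, quantity demanded is 734 − 8·52 = 318.
Sellers supply 318 only when they receive ps = 256/7 + (1/7)·318 = 82.
s = ps − pb = 82 − 52 = 30.

Required subsidy s = £30 per unit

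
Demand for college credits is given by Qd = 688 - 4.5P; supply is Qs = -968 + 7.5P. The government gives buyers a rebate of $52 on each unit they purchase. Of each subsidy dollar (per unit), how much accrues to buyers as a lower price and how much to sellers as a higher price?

Buyers gain $32.5 per unit; sellers gain $19.5 per unit

Pre-subsidy: 688 - 4.5P = -968 + 7.5P gives P* = 138, Q* = 67.
With the rebate, buyers effectively pay Pb = Ps − 52, where Ps is the price sellers receive.
Demand in terms of Ps becomes Qd = 688 − 4.5(Ps − 52) = 922 - 4.5Ps. Setting this equal to supply: 922 - 4.5Ps = -968 + 7.5Ps, so Ps = 157.5.
Buyers pay Pb = 157.5 − 52 = 105.5; Q' = -968 + 7.5·157.5 = 213.25.
Buyers' price falls by P* − Pb = 138 − 105.5 = 32.5; sellers' price rises by Ps − P* = 157.5 − 138 = 19.5.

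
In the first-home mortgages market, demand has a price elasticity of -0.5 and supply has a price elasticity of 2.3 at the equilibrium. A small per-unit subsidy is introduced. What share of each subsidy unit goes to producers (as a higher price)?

For a small subsidy around the equilibrium, the benefit split depends on the relative slopes, which at a point are proportional to the elasticities.
Buyer share = εs/(εs + |εd|) = 2.3/(2.3 + 0.5) = 23/28; seller share = |εd|/(εs + |εd|) = 5/28.
So producers capture 5/28 of the subsidy.

Producer share = 5/28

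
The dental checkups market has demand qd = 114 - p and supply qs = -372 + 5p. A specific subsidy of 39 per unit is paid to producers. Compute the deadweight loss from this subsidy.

Deadweight loss = 633.75

Pre-subsidy: 114 - p = -372 + 5p gives p* = 81, q* = 33.
With the subsidy, sellers receive ps = pb + 39 for each unit, where pb is the price buyers pay.
Supply in terms of pb becomes qs = -372 + 5(pb + 39) = -177 + 5pb. Setting this equal to demand: 114 - pb = -177 + 5pb, so pb = 48.5.
Sellers receive ps = 48.5 + 39 = 87.5; q' = 114 − 1·48.5 = 65.5.
The subsidy expands output by 65.5 − 33 = 32.5 past the efficient level; on those units the gap between marginal cost and willingness to pay runs from 0 up to 39.
DWL = ½ × 39 × 32.5 = 633.75.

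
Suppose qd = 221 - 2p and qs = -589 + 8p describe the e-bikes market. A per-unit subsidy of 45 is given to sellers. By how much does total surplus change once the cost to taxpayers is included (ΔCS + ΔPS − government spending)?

Net change in total surplus = -1620

Pre-subsidy: 221 - 2p = -589 + 8p gives p* = 81, q* = 59.
With the subsidy, sellers receive ps = pb + 45 for each unit, where pb is the price buyers pay.
Supply in terms of pb becomes qs = -589 + 8(pb + 45) = -229 + 8pb. Setting this equal to demand: 221 - 2pb = -229 + 8pb, so pb = 45.
Sellers receive ps = 45 + 45 = 90; q' = 221 − 2·45 = 131.
ΔCS = ½(59 + 131)(81 − 45) = 3420; ΔPS = ½(59 + 131)(90 − 81) = 855.
Government spending = 45 × 131 = 5895.
Net change = 3420 + 855 − 5895 = -1620. The loss equals the DWL triangle ½·45·72.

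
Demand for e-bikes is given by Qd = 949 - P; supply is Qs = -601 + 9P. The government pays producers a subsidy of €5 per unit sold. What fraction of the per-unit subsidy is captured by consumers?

Consumer share = 0.9

Pre-subsidy: 949 - P = -601 + 9P gives P* = 155, Q* = 794.
With the subsidy, sellers receive Ps = Pb + 5 for each unit, where Pb is the price buyers pay.
Supply in terms of Pb becomes Qs = -601 + 9(Pb + 5) = -556 + 9Pb. Setting this equal to demand: 949 - Pb = -556 + 9Pb, so Pb = 150.5.
Sellers receive Ps = 150.5 + 5 = 155.5; Q' = 949 − 1·150.5 = 798.5.
Buyers' price falls by P* − Pb = 155 − 150.5 = 4.5; sellers' price rises by Ps − P* = 155.5 − 155 = 0.5.
So consumers capture 4.5/5 = 0.9 of each unit of subsidy.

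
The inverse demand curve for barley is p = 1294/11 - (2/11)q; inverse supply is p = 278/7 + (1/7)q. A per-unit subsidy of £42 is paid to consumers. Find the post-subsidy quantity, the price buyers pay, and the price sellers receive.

Pre-subsidy: 1294/11 - (2/11)q = 278/7 + (1/7)q gives q* = 240 and p* = 74.
With the rebate, buyers effectively pay pb = ps − 42, where ps is the price sellers receive.
On the curves, pb = 1294/11 - (2/11)q and ps = 278/7 + (1/7)q; the wedge ps − pb = 42 gives 278/7 + (1/7)q − (1294/11 - (2/11)q) = 42, so q' = 369.36.
Then pb = 1294/11 − (2/11)·369.36 = 50.48 and ps = 278/7 + (1/7)·369.36 = 92.48.

q' = 369.36; buyers pay £50.48; sellers receive £92.48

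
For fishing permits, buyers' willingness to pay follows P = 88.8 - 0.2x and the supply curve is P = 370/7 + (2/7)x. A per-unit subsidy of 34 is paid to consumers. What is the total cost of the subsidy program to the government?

Government cost = 4896

Pre-subsidy: 88.8 - 0.2x = 370/7 + (2/7)x gives x* = 74 and P* = 74.
With the rebate, buyers effectively pay Pb = Ps − 34, where Ps is the price sellers receive.
On the curves, Pb = 88.8 - 0.2x and Ps = 370/7 + (2/7)x; the wedge Ps − Pb = 34 gives 370/7 + (2/7)x − (88.8 - 0.2x) = 34, so x' = 144.
Then Pb = 88.8 − 0.2·144 = 60 and Ps = 370/7 + (2/7)·144 = 94.
Government outlay = subsidy × quantity = 34 × 144 = 4896.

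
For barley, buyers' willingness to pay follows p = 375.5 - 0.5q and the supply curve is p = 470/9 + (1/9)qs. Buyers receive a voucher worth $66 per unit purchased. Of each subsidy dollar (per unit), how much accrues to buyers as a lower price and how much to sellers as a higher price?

Buyers gain $54 per unit; sellers gain $12 per unit

Pre-subsidy: 375.5 - 0.5q = 470/9 + (1/9)q gives q* = 529 and p* = 111.
With the rebate, buyers effectively pay pb = ps − 66, where ps is the price sellers receive.
On the curves, pb = 375.5 - 0.5q and ps = 470/9 + (1/9)q; the wedge ps − pb = 66 gives 470/9 + (1/9)q − (375.5 - 0.5q) = 66, so q' = 637.
Then pb = 375.5 − 0.5·637 = 57 and ps = 470/9 + (1/9)·637 = 123.
Buyers' price falls by p* − pb = 111 − 57 = 54; sellers' price rises by ps − p* = 123 − 111 = 12.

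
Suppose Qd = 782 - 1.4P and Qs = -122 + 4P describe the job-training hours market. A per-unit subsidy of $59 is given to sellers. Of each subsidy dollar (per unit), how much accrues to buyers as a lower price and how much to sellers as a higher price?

Pre-subsidy: 782 - 1.4P = -122 + 4P gives P* = 4520/27, Q* = 14786/27.
With the subsidy, sellers receive Ps = Pb + 59 for each unit, where Pb is the price buyers pay.
Supply in terms of Pb becomes Qs = -122 + 4(Pb + 59) = 114 + 4Pb. Setting this equal to demand: 782 - 1.4Pb = 114 + 4Pb, so Pb = 3340/27.
Sellers receive Ps = 3340/27 + 59 = 4933/27; Q' = 782 − 1.4·(3340/27) = 16438/27.
Buyers' price falls by P* − Pb = 4520/27 − 3340/27 = 1180/27; sellers' price rises by Ps − P* = 4933/27 − 4520/27 = 413/27.

Buyers gain 1180/27 per unit; sellers gain 413/27 per unit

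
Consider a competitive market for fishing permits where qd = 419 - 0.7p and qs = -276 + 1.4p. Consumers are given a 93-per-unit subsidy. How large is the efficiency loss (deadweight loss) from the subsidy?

Deadweight loss = 2018.1

Pre-subsidy: 419 - 0.7p = -276 + 1.4p gives p* = 6950/21, q* = 562/3.
With the rebate, buyers effectively pay pb = ps − 93, where ps is the price sellers receive.
Demand in terms of ps becomes qd = 419 − 0.7(ps − 93) = 484.1 - 0.7ps. Setting this equal to supply: 484.1 - 0.7ps = -276 + 1.4ps, so ps = 7601/21.
Buyers pay pb = 7601/21 − 93 = 5648/21; q' = -276 + 1.4·(7601/21) = 3461/15.
The subsidy expands output by 3461/15 − 562/3 = 43.4 past the efficient level; on those units the gap between marginal cost and willingness to pay runs from 0 up to 93.
DWL = ½ × 93 × 43.4 = 2018.1.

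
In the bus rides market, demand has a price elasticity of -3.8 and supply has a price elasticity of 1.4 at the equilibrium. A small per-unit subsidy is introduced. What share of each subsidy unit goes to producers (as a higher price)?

For a small subsidy around the equilibrium, the benefit split depends on the relative slopes, which at a point are proportional to the elasticities.
Buyer share = εs/(εs + |εd|) = 1.4/(1.4 + 3.8) = 7/26; seller share = |εd|/(εs + |εd|) = 19/26.
So producers capture 19/26 of the subsidy.

Producer share = 19/26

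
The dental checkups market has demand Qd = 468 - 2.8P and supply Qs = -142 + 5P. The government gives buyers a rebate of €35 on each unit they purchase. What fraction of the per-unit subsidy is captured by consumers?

Pre-subsidy: 468 - 2.8P = -142 + 5P gives P* = 3050/39, Q* = 9712/39.
With the rebate, buyers effectively pay Pb = Ps − 35, where Ps is the price sellers receive.
Demand in terms of Ps becomes Qd = 468 − 2.8(Ps − 35) = 566 - 2.8Ps. Setting this equal to supply: 566 - 2.8Ps = -142 + 5Ps, so Ps = 1180/13.
Buyers pay Pb = 1180/13 − 35 = 725/13; Q' = -142 + 5·(1180/13) = 4054/13.
Buyers' price falls by P* − Pb = 3050/39 − 725/13 = 875/39; sellers' price rises by Ps − P* = 1180/13 − 3050/39 = 490/39.
So consumers capture (875/39)/35 = 25/39 of each unit of subsidy.

Consumer share = 25/39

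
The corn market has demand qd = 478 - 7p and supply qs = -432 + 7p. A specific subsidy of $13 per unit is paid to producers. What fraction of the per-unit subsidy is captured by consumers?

Pre-subsidy: 478 - 7p = -432 + 7p gives p* = 65, q* = 23.
With the subsidy, sellers receive ps = pb + 13 for each unit, where pb is the price buyers pay.
Supply in terms of pb becomes qs = -432 + 7(pb + 13) = -341 + 7pb. Setting this equal to demand: 478 - 7pb = -341 + 7pb, so pb = 58.5.
Sellers receive ps = 58.5 + 13 = 71.5; q' = 478 − 7·58.5 = 68.5.
Buyers' price falls by p* − pb = 65 − 58.5 = 6.5; sellers' price rises by ps − p* = 71.5 − 65 = 6.5.
So consumers capture 6.5/13 = 0.5 of each unit of subsidy.

Consumer share = 0.5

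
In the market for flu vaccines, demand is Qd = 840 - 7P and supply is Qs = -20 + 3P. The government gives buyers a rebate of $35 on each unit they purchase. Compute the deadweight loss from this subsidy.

Pre-subsidy: 840 - 7P = -20 + 3P gives P* = 86, Q* = 238.
With the rebate, buyers effectively pay Pb = Ps − 35, where Ps is the price sellers receive.
Demand in terms of Ps becomes Qd = 840 − 7(Ps − 35) = 1085 - 7Ps. Setting this equal to supply: 1085 - 7Ps = -20 + 3Ps, so Ps = 110.5.
Buyers pay Pb = 110.5 − 35 = 75.5; Q' = -20 + 3·110.5 = 311.5.
The subsidy expands output by 311.5 − 238 = 73.5 past the efficient level; on those units the gap between marginal cost and willingness to pay runs from 0 up to 35.
DWL = ½ × 35 × 73.5 = 1286.25.

Deadweight loss = $1286.25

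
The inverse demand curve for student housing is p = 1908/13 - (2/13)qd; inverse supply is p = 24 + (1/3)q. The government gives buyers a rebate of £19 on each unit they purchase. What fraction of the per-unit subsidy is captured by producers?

Pre-subsidy: 1908/13 - (2/13)q = 24 + (1/3)q gives q* = 252 and p* = 108.
With the rebate, buyers effectively pay pb = ps − 19, where ps is the price sellers receive.
On the curves, pb = 1908/13 - (2/13)q and ps = 24 + (1/3)q; the wedge ps − pb = 19 gives 24 + (1/3)q − (1908/13 - (2/13)q) = 19, so q' = 291.
Then pb = 1908/13 − (2/13)·291 = 102 and ps = 24 + (1/3)·291 = 121.
Buyers' price falls by p* − pb = 108 − 102 = 6; sellers' price rises by ps − p* = 121 − 108 = 13.
So producers capture 13/19 = 13/19 of each unit of subsidy.

Producer share = 13/19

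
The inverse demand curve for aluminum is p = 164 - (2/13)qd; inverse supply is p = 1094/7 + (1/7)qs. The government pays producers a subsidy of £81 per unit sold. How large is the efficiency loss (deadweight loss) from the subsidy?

Deadweight loss = £11056.5

Pre-subsidy: 164 - (2/13)q = 1094/7 + (1/7)q gives q* = 26 and p* = 160.
With the subsidy, sellers receive ps = pb + 81 for each unit, where pb is the price buyers pay.
On the curves, pb = 164 - (2/13)q and ps = 1094/7 + (1/7)q; the wedge ps − pb = 81 gives 1094/7 + (1/7)q − (164 - (2/13)q) = 81, so q' = 299.
Then pb = 164 − (2/13)·299 = 118 and ps = 1094/7 + (1/7)·299 = 199.
The subsidy expands output by 299 − 26 = 273 past the efficient level; on those units the gap between marginal cost and willingness to pay runs from 0 up to 81.
DWL = ½ × 81 × 273 = 11056.5.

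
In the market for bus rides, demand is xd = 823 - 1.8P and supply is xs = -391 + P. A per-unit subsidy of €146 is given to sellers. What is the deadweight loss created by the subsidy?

Pre-subsidy: 823 - 1.8P = -391 + P gives P* = 3035/7, x* = 298/7.
With the subsidy, sellers receive Ps = Pb + 146 for each unit, where Pb is the price buyers pay.
Supply in terms of Pb becomes xs = -391 + 1(Pb + 146) = -245 + Pb. Setting this equal to demand: 823 - 1.8Pb = -245 + Pb, so Pb = 2670/7.
Sellers receive Ps = 2670/7 + 146 = 3692/7; x' = 823 − 1.8·(2670/7) = 955/7.
The subsidy expands output by 955/7 − 298/7 = 657/7 past the efficient level; on those units the gap between marginal cost and willingness to pay runs from 0 up to 146.
DWL = ½ × 146 × 657/7 = 47961/7.

Deadweight loss = 47961/7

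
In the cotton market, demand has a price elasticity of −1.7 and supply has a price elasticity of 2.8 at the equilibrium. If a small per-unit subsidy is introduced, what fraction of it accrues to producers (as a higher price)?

Producer share = 17/45

For a small subsidy around the equilibrium, the benefit split depends on the relative slopes, which at a point are proportional to the elasticities.
Buyer share = εs/(εs + |εd|) = 2.8/(2.8 + 1.7) = 28/45; seller share = |εd|/(εs + |εd|) = 17/45.
So producers capture 17/45 of the subsidy.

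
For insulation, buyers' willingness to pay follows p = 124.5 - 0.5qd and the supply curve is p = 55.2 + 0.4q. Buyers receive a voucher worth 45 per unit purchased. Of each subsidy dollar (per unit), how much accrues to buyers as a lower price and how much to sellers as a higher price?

Buyers gain 25 per unit; sellers gain 20 per unit

Pre-subsidy: 124.5 - 0.5q = 55.2 + 0.4q gives q* = 77 and p* = 86.
With the rebate, buyers effectively pay pb = ps − 45, where ps is the price sellers receive.
On the curves, pb = 124.5 - 0.5q and ps = 55.2 + 0.4q; the wedge ps − pb = 45 gives 55.2 + 0.4q − (124.5 - 0.5q) = 45, so q' = 127.
Then pb = 124.5 − 0.5·127 = 61 and ps = 55.2 + 0.4·127 = 106.
Buyers' price falls by p* − pb = 86 − 61 = 25; sellers' price rises by ps − p* = 106 − 86 = 20.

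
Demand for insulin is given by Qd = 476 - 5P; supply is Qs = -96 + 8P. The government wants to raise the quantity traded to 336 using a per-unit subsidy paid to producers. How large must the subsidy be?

Required subsidy s = 26 per unit

At Q = 336, invert demand for the buyer price: Pb = (476 − 336)/5 = 28; invert supply for the seller price: Ps = (336 − (-96))/8 = 54.
The subsidy must fill the gap: s = Ps − Pb = 54 − 28 = 26.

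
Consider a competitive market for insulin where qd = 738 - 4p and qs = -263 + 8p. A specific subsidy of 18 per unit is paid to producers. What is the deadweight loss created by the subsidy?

Pre-subsidy: 738 - 4p = -263 + 8p gives p* = 1001/12, q* = 1213/3.
With the subsidy, sellers receive ps = pb + 18 for each unit, where pb is the price buyers pay.
Supply in terms of pb becomes qs = -263 + 8(pb + 18) = -119 + 8pb. Setting this equal to demand: 738 - 4pb = -119 + 8pb, so pb = 857/12.
Sellers receive ps = 857/12 + 18 = 1073/12; q' = 738 − 4·(857/12) = 1357/3.
The subsidy expands output by 1357/3 − 1213/3 = 48 past the efficient level; on those units the gap between marginal cost and willingness to pay runs from 0 up to 18.
DWL = ½ × 18 × 48 = 432.

Deadweight loss = 432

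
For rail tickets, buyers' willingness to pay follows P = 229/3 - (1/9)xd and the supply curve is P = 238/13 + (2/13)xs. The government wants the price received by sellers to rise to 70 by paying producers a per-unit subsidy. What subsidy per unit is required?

Required subsidy s = 31 per unit

At a seller price of 70, quantity supplied is -119 + 6.5·70 = 336.
Buyers absorb 336 only when they pay Pb = 229/3 − (1/9)·336 = 39.
s = Ps − Pb = 70 − 39 = 31.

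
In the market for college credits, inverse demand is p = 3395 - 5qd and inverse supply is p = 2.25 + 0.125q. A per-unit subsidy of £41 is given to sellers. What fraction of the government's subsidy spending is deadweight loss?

DWL / government spending = 2/335

Pre-subsidy: 3395 - 5q = 2.25 + 0.125q gives q* = 662 and p* = 85.
With the subsidy, sellers receive ps = pb + 41 for each unit, where pb is the price buyers pay.
On the curves, pb = 3395 - 5q and ps = 2.25 + 0.125q; the wedge ps − pb = 41 gives 2.25 + 0.125q − (3395 - 5q) = 41, so q' = 670.
Then pb = 3395 − 5·670 = 45 and ps = 2.25 + 0.125·670 = 86.
ΔCS = ½(662 + 670)(85 − 45) = 26640; ΔPS = ½(662 + 670)(86 − 85) = 666.
Government spending = 41 × 670 = 27470.
DWL = ½ × 41 × (670 − 662) = 164; fraction = 164 / 27470 = 2/335.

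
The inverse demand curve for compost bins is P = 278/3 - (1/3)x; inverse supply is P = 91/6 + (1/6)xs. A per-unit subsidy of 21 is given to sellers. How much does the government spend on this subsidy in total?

Pre-subsidy: 278/3 - (1/3)x = 91/6 + (1/6)x gives x* = 155 and P* = 41.
With the subsidy, sellers receive Ps = Pb + 21 for each unit, where Pb is the price buyers pay.
On the curves, Pb = 278/3 - (1/3)x and Ps = 91/6 + (1/6)x; the wedge Ps − Pb = 21 gives 91/6 + (1/6)x − (278/3 - (1/3)x) = 21, so x' = 197.
Then Pb = 278/3 − (1/3)·197 = 27 and Ps = 91/6 + (1/6)·197 = 48.
Government outlay = subsidy × quantity = 21 × 197 = 4137.

Government cost = 4137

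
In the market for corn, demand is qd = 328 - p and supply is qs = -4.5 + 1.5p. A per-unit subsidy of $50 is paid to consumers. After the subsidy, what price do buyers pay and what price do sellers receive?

Buyers pay $103; sellers receive $153

Pre-subsidy: 328 - p = -4.5 + 1.5p gives p* = 133, q* = 195.
With the rebate, buyers effectively pay pb = ps − 50, where ps is the price sellers receive.
Demand in terms of ps becomes qd = 328 − 1(ps − 50) = 378 - ps. Setting this equal to supply: 378 - ps = -4.5 + 1.5ps, so ps = 153.
Buyers pay pb = 153 − 50 = 103; q' = -4.5 + 1.5·153 = 225.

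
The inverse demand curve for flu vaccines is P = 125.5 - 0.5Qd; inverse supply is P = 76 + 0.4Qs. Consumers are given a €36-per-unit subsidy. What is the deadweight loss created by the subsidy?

Deadweight loss = €720

Pre-subsidy: 125.5 - 0.5Q = 76 + 0.4Q gives Q* = 55 and P* = 98.
With the rebate, buyers effectively pay Pb = Ps − 36, where Ps is the price sellers receive.
On the curves, Pb = 125.5 - 0.5Q and Ps = 76 + 0.4Q; the wedge Ps − Pb = 36 gives 76 + 0.4Q − (125.5 - 0.5Q) = 36, so Q' = 95.
Then Pb = 125.5 − 0.5·95 = 78 and Ps = 76 + 0.4·95 = 114.
The subsidy expands output by 95 − 55 = 40 past the efficient level; on those units the gap between marginal cost and willingness to pay runs from 0 up to 36.
DWL = ½ × 36 × 40 = 720.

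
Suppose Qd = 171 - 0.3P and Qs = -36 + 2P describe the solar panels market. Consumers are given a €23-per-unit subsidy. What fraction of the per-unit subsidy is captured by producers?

Pre-subsidy: 171 - 0.3P = -36 + 2P gives P* = 90, Q* = 144.
With the rebate, buyers effectively pay Pb = Ps − 23, where Ps is the price sellers receive.
Demand in terms of Ps becomes Qd = 171 − 0.3(Ps − 23) = 177.9 - 0.3Ps. Setting this equal to supply: 177.9 - 0.3Ps = -36 + 2Ps, so Ps = 93.
Buyers pay Pb = 93 − 23 = 70; Q' = -36 + 2·93 = 150.
Buyers' price falls by P* − Pb = 90 − 70 = 20; sellers' price rises by Ps − P* = 93 − 90 = 3.
So producers capture 3/23 = 3/23 of each unit of subsidy.

Producer share = 3/23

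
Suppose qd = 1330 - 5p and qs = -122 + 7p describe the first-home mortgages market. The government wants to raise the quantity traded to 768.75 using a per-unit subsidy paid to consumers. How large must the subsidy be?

Required subsidy s = 15 per unit

At q = 768.75, invert demand for the buyer price: pb = (1330 − 768.75)/5 = 112.25; invert supply for the seller price: ps = (768.75 − (-122))/7 = 127.25.
The subsidy must fill the gap: s = ps − pb = 127.25 − 112.25 = 15.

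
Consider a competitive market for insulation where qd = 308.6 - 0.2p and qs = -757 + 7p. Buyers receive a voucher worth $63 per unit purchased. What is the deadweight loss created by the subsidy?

Pre-subsidy: 308.6 - 0.2p = -757 + 7p gives p* = 148, q* = 279.
With the rebate, buyers effectively pay pb = ps − 63, where ps is the price sellers receive.
Demand in terms of ps becomes qd = 308.6 − 0.2(ps − 63) = 321.2 - 0.2ps. Setting this equal to supply: 321.2 - 0.2ps = -757 + 7ps, so ps = 149.75.
Buyers pay pb = 149.75 − 63 = 86.75; q' = -757 + 7·149.75 = 291.25.
The subsidy expands output by 291.25 − 279 = 12.25 past the efficient level; on those units the gap between marginal cost and willingness to pay runs from 0 up to 63.
DWL = ½ × 63 × 12.25 = 385.875.

Deadweight loss = $385.875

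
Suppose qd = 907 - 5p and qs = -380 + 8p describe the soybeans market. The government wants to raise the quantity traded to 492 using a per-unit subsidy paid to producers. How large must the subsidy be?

At q = 492, invert demand for the buyer price: pb = (907 − 492)/5 = 83; invert supply for the seller price: ps = (492 − (-380))/8 = 109.
The subsidy must fill the gap: s = ps − pb = 109 − 83 = 26.

Required subsidy s = 26 per unit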